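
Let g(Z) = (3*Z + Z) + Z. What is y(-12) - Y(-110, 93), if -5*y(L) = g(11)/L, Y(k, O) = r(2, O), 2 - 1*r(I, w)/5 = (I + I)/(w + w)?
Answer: -1113/124 ≈ -8.9758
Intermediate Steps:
r(I, w) = 10 - 5*I/w (r(I, w) = 10 - 5*(I + I)/(w + w) = 10 - 5*2*I/(2*w) = 10 - 5*2*I*1/(2*w) = 10 - 5*I/w)
g(Z) = 5*Z (g(Z) = 4*Z + Z = 5*Z)
Y(k, O) = 10 - 10/O (Y(k, O) = 10 - 5*2/O = 10 - 10/O)
y(L) = -11/L (y(L) = -5*11/(5*L) = -11/L)
y(-12) - Y(-110, 93) = -11/(-12) - (10 - 10/93) = -11*(-1/12) - (10 - 10*1/93) = 11/12 - (10 - 10/93) = 11/12 - 1*920/93 = 11/12 - 920/93 = -1113/124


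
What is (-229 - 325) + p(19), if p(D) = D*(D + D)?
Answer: 168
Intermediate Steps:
p(D) = 2*D**2 (p(D) = D*(2*D) = 2*D**2)
(-229 - 325) + p(19) = (-229 - 325) + 2*19**2 = -554 + 2*361 = -554 + 722 = 168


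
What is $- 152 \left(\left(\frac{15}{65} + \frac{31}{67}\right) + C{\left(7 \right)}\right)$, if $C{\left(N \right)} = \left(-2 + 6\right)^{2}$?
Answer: $- \frac{2210080}{871} \approx -2537.4$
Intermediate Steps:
$C{\left(N \right)} = 16$ ($C{\left(N \right)} = 4^{2} = 16$)
$- 152 \left(\left(\frac{15}{65} + \frac{31}{67}\right) + C{\left(7 \right)}\right) = - 152 \left(\left(\frac{15}{65} + \frac{31}{67}\right) + 16\right) = - 152 \left(\left(15 \cdot \frac{1}{65} + 31 \cdot \frac{1}{67}\right) + 16\right) = - 152 \left(\left(\frac{3}{13} + \frac{31}{67}\right) + 16\right) = - 152 \left(\frac{604}{871} + 16\right) = \left(-152\right) \frac{14540}{871} = - \frac{2210080}{871}$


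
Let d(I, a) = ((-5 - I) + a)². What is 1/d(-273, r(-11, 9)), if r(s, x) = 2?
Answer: 1/72900 ≈ 1.3717e-5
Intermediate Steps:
d(I, a) = (-5 + a - I)²
1/d(-273, r(-11, 9)) = 1/((5 - 273 - 1*2)²) = 1/((5 - 273 - 2)²) = 1/((-270)²) = 1/72900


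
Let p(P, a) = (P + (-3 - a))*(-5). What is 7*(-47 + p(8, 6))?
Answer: -294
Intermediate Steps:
p(P, a) = 15 - 5*P + 5*a (p(P, a) = (-3 + P - a)*(-5) = 15 - 5*P + 5*a)
7*(-47 + p(8, 6)) = 7*(-47 + (15 - 5*8 + 5*6)) = 7*(-47 + (15 - 40 + 30)) = 7*(-47 + 5) = 7*(-42) = -294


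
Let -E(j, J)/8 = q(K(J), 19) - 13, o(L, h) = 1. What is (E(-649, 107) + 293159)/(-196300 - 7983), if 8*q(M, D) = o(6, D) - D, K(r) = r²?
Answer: -293281/204283 ≈ -1.4357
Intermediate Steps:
q(M, D) = ⅛ - D/8 (q(M, D) = (1 - D)/8 = ⅛ - D/8)
E(j, J) = 122 (E(j, J) = -8*((⅛ - ⅛*19) - 13) = -8*((⅛ - 19/8) - 13) = -8*(-9/4 - 13) = -8*(-61/4) = 122)
(E(-649, 107) + 293159)/(-196300 - 7983) = (122 + 293159)/(-196300 - 7983) = 293281/(-204283) = 293281*(-1/204283) = -293281/204283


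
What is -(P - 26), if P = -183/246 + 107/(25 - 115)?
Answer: 51536/1845 ≈ 27.933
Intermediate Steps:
P = -3566/1845 (P = -183*1/246 + 107/(-90) = -61/82 + 107*(-1/90) = -61/82 - 107/90 = -3566/1845 ≈ -1.9328)
-(P - 26) = -(-3566/1845 - 26) = -1*(-51536/1845) = 51536/1845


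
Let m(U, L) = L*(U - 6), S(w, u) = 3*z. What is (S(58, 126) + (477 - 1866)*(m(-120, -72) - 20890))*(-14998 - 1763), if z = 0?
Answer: -275135200722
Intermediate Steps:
S(w, u) = 0 (S(w, u) = 3*0 = 0)
m(U, L) = L*(-6 + U)
(S(58, 126) + (477 - 1866)*(m(-120, -72) - 20890))*(-14998 - 1763) = (0 + (477 - 1866)*(-72*(-6 - 120) - 20890))*(-14998 - 1763) = (0 - 1389*(-72*(-126) - 20890))*(-16761) = (0 - 1389*(9072 - 20890))*(-16761) = (0 - 1389*(-11818))*(-16761) = (0 + 16415202)*(-16761) = 16415202*(-16761) = -275135200722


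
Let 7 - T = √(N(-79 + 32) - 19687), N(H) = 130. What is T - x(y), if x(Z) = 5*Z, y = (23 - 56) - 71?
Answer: 527 - 3*I*√2173 ≈ 527.0 - 139.85*I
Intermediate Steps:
y = -104 (y = -33 - 71 = -104)
T = 7 - 3*I*√2173 (T = 7 - √(130 - 19687) = 7 - √(-19557) = 7 - 3*I*√2173 ≈ 7.0 - 139.85*I)
T - x(y) = (7 - 3*I*√2173) - 5*(-104) = (7 - 3*I*√2173) - 1*(-520) = (7 - 3*I*√2173) + 520 = 527 - 3*I*√2173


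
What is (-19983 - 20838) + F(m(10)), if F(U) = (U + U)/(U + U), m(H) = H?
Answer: -40820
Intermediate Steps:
F(U) = 1 (F(U) = (2*U)/((2*U)) = (2*U)*(1/(2*U)) = 1)
(-19983 - 20838) + F(m(10)) = (-19983 - 20838) + 1 = -40821 + 1 = -40820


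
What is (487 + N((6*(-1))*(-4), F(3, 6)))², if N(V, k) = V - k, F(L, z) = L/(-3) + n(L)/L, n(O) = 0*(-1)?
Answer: 262144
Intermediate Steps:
n(O) = 0
F(L, z) = -L/3 (F(L, z) = L/(-3) + 0/L = L*(-⅓) + 0 = -L/3 + 0 = -L/3)
(487 + N((6*(-1))*(-4), F(3, 6)))² = (487 + ((6*(-1))*(-4) - (-1)*3/3))² = (487 + (-6*(-4) - 1*(-1)))² = (487 + (24 + 1))² = (487 + 25)² = 512² = 262144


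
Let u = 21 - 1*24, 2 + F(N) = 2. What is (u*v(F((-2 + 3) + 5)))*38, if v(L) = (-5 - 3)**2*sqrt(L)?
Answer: 0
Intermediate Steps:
F(N) = 0 (F(N) = -2 + 2 = 0)
u = -3 (u = 21 - 24 = -3)
v(L) = 64*sqrt(L) (v(L) = (-8)**2*sqrt(L) = 64*sqrt(L))
(u*v(F((-2 + 3) + 5)))*38 = -192*sqrt(0)*38 = -192*0*38 = -3*0*38 = 0*38 = 0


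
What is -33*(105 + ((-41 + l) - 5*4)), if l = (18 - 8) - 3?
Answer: -1683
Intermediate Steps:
l = 7 (l = 10 - 3 = 7)
-33*(105 + ((-41 + l) - 5*4)) = -33*(105 + ((-41 + 7) - 5*4)) = -33*(105 + (-34 - 20)) = -33*(105 - 54) = -33*51 = -1683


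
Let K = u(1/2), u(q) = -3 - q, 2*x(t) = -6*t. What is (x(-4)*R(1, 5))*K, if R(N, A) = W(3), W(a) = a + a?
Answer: -252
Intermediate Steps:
x(t) = -3*t (x(t) = (-6*t)/2 = -3*t)
W(a) = 2*a
R(N, A) = 6 (R(N, A) = 2*3 = 6)
K = -7/2 (K = -3 - 1/2 = -7/2 ≈ -3.5000)
(x(-4)*R(1, 5))*K = (-3*(-4)*6)*(-7/2) = (12*6)*(-7/2) = 72*(-7/2) = -252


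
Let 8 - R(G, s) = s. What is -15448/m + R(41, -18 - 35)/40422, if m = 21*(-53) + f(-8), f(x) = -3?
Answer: 52042261/3759246 ≈ 13.844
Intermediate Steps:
R(G, s) = 8 - s
m = -1116 (m = 21*(-53) - 3 = -1113 - 3 = -1116)
-15448/m + R(41, -18 - 35)/40422 = -15448/(-1116) + (8 - (-18 - 35))/40422 = -15448*(-1/1116) + (8 - 1*(-53))*(1/40422) = 3862/279 + (8 + 53)*(1/40422) = 3862/279 + 61*(1/40422) = 3862/279 + 61/40422 = 52042261/3759246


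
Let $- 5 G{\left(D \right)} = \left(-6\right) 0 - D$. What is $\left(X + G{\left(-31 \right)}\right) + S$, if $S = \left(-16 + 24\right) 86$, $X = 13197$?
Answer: $\frac{69394}{5} \approx 13879.0$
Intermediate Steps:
$S = 688$ ($S = 8 \cdot 86 = 688$)
$G{\left(D \right)} = \frac{D}{5}$ ($G{\left(D \right)} = - \frac{\left(-6\right) 0 - D}{5} = - \frac{0 - D}{5} = - \frac{\left(-1\right) D}{5} = \frac{D}{5}$)
$\left(X + G{\left(-31 \right)}\right) + S = \left(13197 + \frac{1}{5} \left(-31\right)\right) + 688 = \left(13197 - \frac{31}{5}\right) + 688 = \frac{65954}{5} + 688 = \frac{69394}{5}$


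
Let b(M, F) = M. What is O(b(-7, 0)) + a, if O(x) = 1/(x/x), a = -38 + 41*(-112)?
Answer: -4629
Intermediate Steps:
a = -4630 (a = -38 - 4592 = -4630)
O(x) = 1 (O(x) = 1/1 = 1)
O(b(-7, 0)) + a = 1 - 4630 = -4629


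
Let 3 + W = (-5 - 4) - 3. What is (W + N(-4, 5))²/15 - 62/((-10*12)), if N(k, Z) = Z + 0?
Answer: 431/60 ≈ 7.1833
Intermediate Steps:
W = -15 (W = -3 + ((-5 - 4) - 3) = -3 + (-9 - 3) = -3 - 12 = -15)
N(k, Z) = Z
(W + N(-4, 5))²/15 - 62/((-10*12)) = (-15 + 5)²/15 - 62/((-10*12)) = (-10)²*(1/15) - 62/(-120) = 100*(1/15) - 62*(-1/120) = 20/3 + 31/60 = 431/60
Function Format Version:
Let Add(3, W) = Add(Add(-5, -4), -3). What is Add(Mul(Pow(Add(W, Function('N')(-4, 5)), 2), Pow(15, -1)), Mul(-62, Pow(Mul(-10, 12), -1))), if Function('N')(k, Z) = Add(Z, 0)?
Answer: Rational(431, 60) ≈ 7.1833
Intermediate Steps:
W = -15 (W = Add(-3, Add(Add(-5, -4), -3)) = Add(-3, Add(-9, -3)) = Add(-3, -12) = -15)
Function('N')(k, Z) = Z
Add(Mul(Pow(Add(W, Function('N')(-4, 5)), 2), Pow(15, -1)), Mul(-62, Pow(Mul(-10, 12), -1))) = Add(Mul(Pow(Add(-15, 5), 2), Pow(15, -1)), Mul(-62, Pow(Mul(-10, 12), -1))) = Add(Mul(Pow(-10, 2), Rational(1, 15)), Mul(-62, Pow(-120, -1))) = Add(Mul(100, Rational(1, 15)), Mul(-62, Rational(-1, 120))) = Add(Rational(20, 3), Rational(31, 60)) = Rational(431, 60)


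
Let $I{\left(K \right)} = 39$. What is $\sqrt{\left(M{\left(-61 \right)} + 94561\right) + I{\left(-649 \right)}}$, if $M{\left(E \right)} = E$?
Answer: $\sqrt{94539} \approx 307.47$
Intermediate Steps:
$\sqrt{\left(M{\left(-61 \right)} + 94561\right) + I{\left(-649 \right)}} = \sqrt{\left(-61 + 94561\right) + 39} = \sqrt{94500 + 39} = \sqrt{94539}$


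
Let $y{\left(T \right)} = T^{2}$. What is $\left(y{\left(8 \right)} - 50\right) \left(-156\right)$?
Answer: $-2184$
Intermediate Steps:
$\left(y{\left(8 \right)} - 50\right) \left(-156\right) = \left(8^{2} - 50\right) \left(-156\right) = \left(64 - 50\right) \left(-156\right) = 14 \left(-156\right) = -2184$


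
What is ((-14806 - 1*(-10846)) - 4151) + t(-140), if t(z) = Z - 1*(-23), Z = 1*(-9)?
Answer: -8097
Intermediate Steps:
Z = -9
t(z) = 14 (t(z) = -9 - 1*(-23) = -9 + 23 = 14)
((-14806 - 1*(-10846)) - 4151) + t(-140) = ((-14806 - 1*(-10846)) - 4151) + 14 = ((-14806 + 10846) - 4151) + 14 = (-3960 - 4151) + 14 = -8111 + 14 = -8097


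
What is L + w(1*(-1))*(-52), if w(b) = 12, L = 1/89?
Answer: -55535/89 ≈ -623.99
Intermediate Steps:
L = 1/89 ≈ 0.011236
L + w(1*(-1))*(-52) = 1/89 + 12*(-52) = 1/89 - 624 = -55535/89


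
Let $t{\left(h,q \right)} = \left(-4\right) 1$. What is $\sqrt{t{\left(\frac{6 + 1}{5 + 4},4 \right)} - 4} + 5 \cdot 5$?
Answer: $25 + 2 i \sqrt{2} \approx 25.0 + 2.8284 i$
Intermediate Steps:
$t{\left(h,q \right)} = -4$
$\sqrt{t{\left(\frac{6 + 1}{5 + 4},4 \right)} - 4} + 5 \cdot 5 = \sqrt{-4 - 4} + 5 \cdot 5 = \sqrt{-8} + 25 = 2 i \sqrt{2} + 25 = 25 + 2 i \sqrt{2}$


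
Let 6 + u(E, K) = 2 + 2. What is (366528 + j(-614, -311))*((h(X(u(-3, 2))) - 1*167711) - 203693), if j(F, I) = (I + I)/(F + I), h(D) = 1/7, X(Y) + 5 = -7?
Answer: -125920400492742/925 ≈ -1.3613e+11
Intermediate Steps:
u(E, K) = -2 (u(E, K) = -6 + (2 + 2) = -6 + 4 = -2)
X(Y) = -12 (X(Y) = -5 - 7 = -12)
h(D) = ⅐
j(F, I) = 2*I/(F + I) (j(F, I) = (2*I)/(F + I) = 2*I/(F + I))
(366528 + j(-614, -311))*((h(X(u(-3, 2))) - 1*167711) - 203693) = (366528 + 2*(-311)/(-614 - 311))*((⅐ - 1*167711) - 203693) = (366528 + 2*(-311)/(-925))*((⅐ - 167711) - 203693) = (366528 + 2*(-311)*(-1/925))*(-1173976/7 - 203693) = (366528 + 622/925)*(-2599827/7) = (339039022/925)*(-2599827/7) = -125920400492742/925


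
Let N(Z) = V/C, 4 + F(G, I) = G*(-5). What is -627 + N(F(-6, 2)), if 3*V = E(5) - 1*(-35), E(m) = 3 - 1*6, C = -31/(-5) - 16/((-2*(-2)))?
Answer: -20531/33 ≈ -622.15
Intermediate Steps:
C = 11/5 (C = -31*(-1/5) - 16/4 = 31/5 - 16*1/4 = 31/5 - 4 = 11/5 ≈ 2.2000)
E(m) = -3 (E(m) = 3 - 6 = -3)
F(G, I) = -4 - 5*G (F(G, I) = -4 + G*(-5) = -4 - 5*G)
V = 32/3 (V = (-3 - 1*(-35))/3 = (-3 + 35)/3 = (1/3)*32 = 32/3 ≈ 10.667)
N(Z) = 160/33 (N(Z) = 32/(3*(11/5)) = (32/3)*(5/11) = 160/33)
-627 + N(F(-6, 2)) = -627 + 160/33 = -20531/33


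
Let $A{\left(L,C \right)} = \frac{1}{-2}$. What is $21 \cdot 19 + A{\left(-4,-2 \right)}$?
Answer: $\frac{797}{2} \approx 398.5$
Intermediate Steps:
$A{\left(L,C \right)} = - \frac{1}{2}$
$21 \cdot 19 + A{\left(-4,-2 \right)} = 21 \cdot 19 - \frac{1}{2} = 399 - \frac{1}{2} = \frac{797}{2}$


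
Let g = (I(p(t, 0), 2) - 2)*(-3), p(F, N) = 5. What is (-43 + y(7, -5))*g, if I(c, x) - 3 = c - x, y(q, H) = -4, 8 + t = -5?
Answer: 564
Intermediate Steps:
t = -13 (t = -8 - 5 = -13)
I(c, x) = 3 + c - x (I(c, x) = 3 + (c - x) = 3 + c - x)
g = -12 (g = ((3 + 5 - 1*2) - 2)*(-3) = ((3 + 5 - 2) - 2)*(-3) = (6 - 2)*(-3) = 4*(-3) = -12)
(-43 + y(7, -5))*g = (-43 - 4)*(-12) = -47*(-12) = 564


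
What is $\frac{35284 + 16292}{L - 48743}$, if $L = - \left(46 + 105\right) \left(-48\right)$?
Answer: $- \frac{51576}{41495} \approx -1.2429$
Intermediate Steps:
$L = 7248$ ($L = - 151 \left(-48\right) = \left(-1\right) \left(-7248\right) = 7248$)
$\frac{35284 + 16292}{L - 48743} = \frac{35284 + 16292}{7248 - 48743} = \frac{51576}{-41495} = 51576 \left(- \frac{1}{41495}\right) = - \frac{51576}{41495}$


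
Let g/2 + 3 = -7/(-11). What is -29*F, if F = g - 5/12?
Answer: 19691/132 ≈ 149.17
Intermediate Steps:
g = -52/11 (g = -6 + 2*(-7/(-11)) = -6 + 2*(-7*(-1/11)) = -6 + 2*(7/11) = -6 + 14/11 = -52/11 ≈ -4.7273)
F = -679/132 (F = -52/11 - 5/12 = -679/132 ≈ -5.1439)
-29*F = -29*(-679/132) = 19691/132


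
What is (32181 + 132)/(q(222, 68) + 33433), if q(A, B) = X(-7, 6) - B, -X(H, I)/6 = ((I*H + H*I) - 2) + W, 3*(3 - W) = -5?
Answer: 32313/33853 ≈ 0.95451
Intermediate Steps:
W = 14/3 (W = 3 - ⅓*(-5) = 3 + 5/3 = 14/3 ≈ 4.6667)
X(H, I) = -16 - 12*H*I (X(H, I) = -6*(((I*H + H*I) - 2) + 14/3) = -6*(((H*I + H*I) - 2) + 14/3) = -6*((2*H*I - 2) + 14/3) = -6*((-2 + 2*H*I) + 14/3) = -6*(8/3 + 2*H*I) = -16 - 12*H*I)
q(A, B) = 488 - B (q(A, B) = (-16 - 12*(-7)*6) - B = (-16 + 504) - B = 488 - B)
(32181 + 132)/(q(222, 68) + 33433) = (32181 + 132)/((488 - 1*68) + 33433) = 32313/((488 - 68) + 33433) = 32313/(420 + 33433) = 32313/33853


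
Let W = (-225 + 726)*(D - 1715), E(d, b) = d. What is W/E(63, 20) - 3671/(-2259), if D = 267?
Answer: -182061751/15813 ≈ -11513.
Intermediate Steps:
W = -725448 (W = (-225 + 726)*(267 - 1715) = 501*(-1448) = -725448)
W/E(63, 20) - 3671/(-2259) = -725448/63 - 3671/(-2259) = -725448*1/63 - 3671*(-1/2259) = -241816/21 + 3671/2259 = -182061751/15813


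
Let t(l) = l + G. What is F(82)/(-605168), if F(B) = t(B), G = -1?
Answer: -81/605168 ≈ -0.00013385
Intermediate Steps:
t(l) = -1 + l (t(l) = l - 1 = -1 + l)
F(B) = -1 + B
F(82)/(-605168) = (-1 + 82)/(-605168) = 81*(-1/605168) = -81/605168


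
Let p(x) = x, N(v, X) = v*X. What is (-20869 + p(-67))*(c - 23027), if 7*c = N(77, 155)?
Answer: 446397392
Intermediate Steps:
N(v, X) = X*v
c = 1705 (c = (155*77)/7 = (⅐)*11935 = 1705)
(-20869 + p(-67))*(c - 23027) = (-20869 - 67)*(1705 - 23027) = -20936*(-21322) = 446397392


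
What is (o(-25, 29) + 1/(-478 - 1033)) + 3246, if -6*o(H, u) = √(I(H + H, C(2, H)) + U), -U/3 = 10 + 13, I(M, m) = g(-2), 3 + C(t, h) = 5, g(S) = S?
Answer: 4904705/1511 - I*√71/6 ≈ 3246.0 - 1.4044*I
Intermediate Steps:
C(t, h) = 2 (C(t, h) = -3 + 5 = 2)
I(M, m) = -2
U = -69 (U = -3*(10 + 13) = -3*23 = -69)
o(H, u) = -I*√71/6 (o(H, u) = -√(-2 - 69)/6 = -I*√71/6)
(o(-25, 29) + 1/(-478 - 1033)) + 3246 = (-I*√71/6 + 1/(-478 - 1033)) + 3246 = (-I*√71/6 + 1/(-1511)) + 3246 = (-I*√71/6 - 1/1511) + 3246 = (-1/1511 - I*√71/6) + 3246 = 4904705/1511 - I*√71/6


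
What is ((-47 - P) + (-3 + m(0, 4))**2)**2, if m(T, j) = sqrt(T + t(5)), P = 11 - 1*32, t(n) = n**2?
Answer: 484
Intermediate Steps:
P = -21 (P = 11 - 32 = -21)
m(T, j) = sqrt(25 + T) (m(T, j) = sqrt(T + 5**2) = sqrt(T + 25) = sqrt(25 + T))
((-47 - P) + (-3 + m(0, 4))**2)**2 = ((-47 - 1*(-21)) + (-3 + sqrt(25 + 0))**2)**2 = ((-47 + 21) + (-3 + sqrt(25))**2)**2 = (-26 + (-3 + 5)**2)**2 = (-26 + 2**2)**2 = (-26 + 4)**2 = (-22)**2 = 484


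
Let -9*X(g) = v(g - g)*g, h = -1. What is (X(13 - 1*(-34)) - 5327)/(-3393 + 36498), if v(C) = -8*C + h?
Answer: -47896/297945 ≈ -0.16075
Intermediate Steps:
v(C) = -1 - 8*C (v(C) = -8*C - 1 = -1 - 8*C)
X(g) = g/9 (X(g) = -(-1 - 8*(g - g))*g/9 = -(-1 - 8*0)*g/9 = -(-1 + 0)*g/9 = -(-1)*g/9 = g/9)
(X(13 - 1*(-34)) - 5327)/(-3393 + 36498) = ((13 - 1*(-34))/9 - 5327)/(-3393 + 36498) = ((13 + 34)/9 - 5327)/33105 = ((⅑)*47 - 5327)*(1/33105) = (47/9 - 5327)*(1/33105) = -47896/9*1/33105 = -47896/297945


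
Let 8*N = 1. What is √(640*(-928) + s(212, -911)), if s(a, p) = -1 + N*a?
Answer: I*√2375578/2 ≈ 770.65*I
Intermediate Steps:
N = ⅛ (N = (⅛)*1 = ⅛ ≈ 0.12500)
s(a, p) = -1 + a/8
√(640*(-928) + s(212, -911)) = √(640*(-928) + (-1 + (⅛)*212)) = √(-593920 + (-1 + 53/2)) = √(-593920 + 51/2) = √(-1187789/2) = I*√2375578/2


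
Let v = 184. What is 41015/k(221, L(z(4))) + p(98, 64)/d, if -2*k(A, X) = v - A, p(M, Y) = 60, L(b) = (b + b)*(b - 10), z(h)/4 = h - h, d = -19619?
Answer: 1609344350/725903 ≈ 2217.0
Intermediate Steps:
z(h) = 0 (z(h) = 4*(h - h) = 4*0 = 0)
L(b) = 2*b*(-10 + b) (L(b) = (2*b)*(-10 + b) = 2*b*(-10 + b))
k(A, X) = -92 + A/2 (k(A, X) = -(184 - A)/2 = -92 + A/2)
41015/k(221, L(z(4))) + p(98, 64)/d = 41015/(-92 + (½)*221) + 60/(-19619) = 41015/(-92 + 221/2) + 60*(-1/19619) = 41015/(37/2) - 60/19619 = 41015*(2/37) - 60/19619 = 82030/37 - 60/19619 = 1609344350/725903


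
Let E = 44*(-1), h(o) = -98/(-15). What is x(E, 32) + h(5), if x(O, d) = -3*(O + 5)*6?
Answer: 10628/15 ≈ 708.53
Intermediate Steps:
h(o) = 98/15 (h(o) = -98*(-1/15) = 98/15)
E = -44
x(O, d) = -90 - 18*O (x(O, d) = -3*(5 + O)*6 = -3*(30 + 6*O) = -90 - 18*O)
x(E, 32) + h(5) = (-90 - 18*(-44)) + 98/15 = (-90 + 792) + 98/15 = 702 + 98/15 = 10628/15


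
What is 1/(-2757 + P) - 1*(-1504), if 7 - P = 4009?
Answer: 10165535/6759 ≈ 1504.0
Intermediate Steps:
P = -4002 (P = 7 - 1*4009 = 7 - 4009 = -4002)
1/(-2757 + P) - 1*(-1504) = 1/(-2757 - 4002) - 1*(-1504) = 1/(-6759) + 1504 = -1/6759 + 1504 = 10165535/6759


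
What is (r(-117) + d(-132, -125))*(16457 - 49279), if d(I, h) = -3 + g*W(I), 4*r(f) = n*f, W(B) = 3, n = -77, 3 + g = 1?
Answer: -147255903/2 ≈ -7.3628e+7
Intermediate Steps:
g = -2 (g = -3 + 1 = -2)
r(f) = -77*f/4 (r(f) = (-77*f)/4 = -77*f/4)
d(I, h) = -9 (d(I, h) = -3 - 2*3 = -3 - 6 = -9)
(r(-117) + d(-132, -125))*(16457 - 49279) = (-77/4*(-117) - 9)*(16457 - 49279) = (9009/4 - 9)*(-32822) = (8973/4)*(-32822) = -147255903/2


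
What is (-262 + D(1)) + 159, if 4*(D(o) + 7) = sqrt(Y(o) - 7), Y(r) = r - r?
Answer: -110 + I*sqrt(7)/4 ≈ -110.0 + 0.66144*I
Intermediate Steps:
Y(r) = 0
D(o) = -7 + I*sqrt(7)/4 (D(o) = -7 + sqrt(0 - 7)/4 = -7 + sqrt(-7)/4 = -7 + (I*sqrt(7))/4 = -7 + I*sqrt(7)/4)
(-262 + D(1)) + 159 = (-262 + (-7 + I*sqrt(7)/4)) + 159 = (-269 + I*sqrt(7)/4) + 159 = -110 + I*sqrt(7)/4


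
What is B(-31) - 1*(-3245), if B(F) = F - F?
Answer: 3245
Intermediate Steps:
B(F) = 0
B(-31) - 1*(-3245) = 0 - 1*(-3245) = 0 + 3245 = 3245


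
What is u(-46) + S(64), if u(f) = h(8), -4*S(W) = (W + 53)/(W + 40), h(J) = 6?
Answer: 183/32 ≈ 5.7188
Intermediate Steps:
S(W) = -(53 + W)/(4*(40 + W)) (S(W) = -(W + 53)/(4*(W + 40)) = -(53 + W)/(4*(40 + W)))
u(f) = 6
u(-46) + S(64) = 6 + (-53 - 1*64)/(4*(40 + 64)) = 6 + (1/4)*(-53 - 64)/104 = 6 + (1/4)*(1/104)*(-117) = 6 - 9/32 = 183/32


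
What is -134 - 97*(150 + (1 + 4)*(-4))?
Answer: -12744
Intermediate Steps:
-134 - 97*(150 + (1 + 4)*(-4)) = -134 - 97*(150 + 5*(-4)) = -134 - 97*(150 - 20) = -134 - 97*130 = -134 - 12610 = -12744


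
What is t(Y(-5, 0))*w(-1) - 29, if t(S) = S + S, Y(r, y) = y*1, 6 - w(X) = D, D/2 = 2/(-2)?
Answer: -29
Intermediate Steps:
D = -2 (D = 2*(2/(-2)) = 2*(2*(-1/2)) = 2*(-1) = -2)
w(X) = 8 (w(X) = 6 - 1*(-2) = 6 + 2 = 8)
Y(r, y) = y
t(S) = 2*S
t(Y(-5, 0))*w(-1) - 29 = (2*0)*8 - 29 = 0*8 - 29 = 0 - 29 = -29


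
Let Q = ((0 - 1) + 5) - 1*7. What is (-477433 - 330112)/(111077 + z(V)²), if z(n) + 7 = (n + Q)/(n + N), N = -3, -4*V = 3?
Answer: -807545/111113 ≈ -7.2678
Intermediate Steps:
V = -¾ (V = -¼*3 = -¾ ≈ -0.75000)
Q = -3 (Q = (-1 + 5) - 7 = 4 - 7 = -3)
z(n) = -6 (z(n) = -7 + (n - 3)/(n - 3) = -7 + (-3 + n)/(-3 + n) = -7 + 1 = -6)
(-477433 - 330112)/(111077 + z(V)²) = (-477433 - 330112)/(111077 + (-6)²) = -807545/(111077 + 36) = -807545/111113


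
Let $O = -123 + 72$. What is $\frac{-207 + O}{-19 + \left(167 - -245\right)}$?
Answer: $- \frac{86}{131} \approx -0.65649$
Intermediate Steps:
$O = -51$
$\frac{-207 + O}{-19 + \left(167 - -245\right)} = \frac{-207 - 51}{-19 + \left(167 - -245\right)} = - \frac{258}{-19 + \left(167 + 245\right)} = - \frac{258}{-19 + 412} = - \frac{258}{393} = \left(-258\right) \frac{1}{393} = - \frac{86}{131}$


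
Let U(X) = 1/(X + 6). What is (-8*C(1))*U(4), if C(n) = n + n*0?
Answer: -⅘ ≈ -0.80000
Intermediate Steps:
U(X) = 1/(6 + X)
C(n) = n (C(n) = n + 0 = n)
(-8*C(1))*U(4) = (-8*1)/(6 + 4) = -8/10 = -8*⅒ = -⅘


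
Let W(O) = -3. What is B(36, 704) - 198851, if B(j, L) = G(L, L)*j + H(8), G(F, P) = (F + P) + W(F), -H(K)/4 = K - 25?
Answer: -148203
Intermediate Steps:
H(K) = 100 - 4*K (H(K) = -4*(K - 25) = -4*(-25 + K) = 100 - 4*K)
G(F, P) = -3 + F + P (G(F, P) = (F + P) - 3 = -3 + F + P)
B(j, L) = 68 + j*(-3 + 2*L) (B(j, L) = (-3 + L + L)*j + (100 - 4*8) = (-3 + 2*L)*j + (100 - 32) = j*(-3 + 2*L) + 68 = 68 + j*(-3 + 2*L))
B(36, 704) - 198851 = (68 + 36*(-3 + 2*704)) - 198851 = (68 + 36*(-3 + 1408)) - 198851 = (68 + 36*1405) - 198851 = (68 + 50580) - 198851 = 50648 - 198851 = -148203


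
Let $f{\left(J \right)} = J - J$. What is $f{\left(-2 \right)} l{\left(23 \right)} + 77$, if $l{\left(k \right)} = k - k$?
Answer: $77$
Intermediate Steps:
$l{\left(k \right)} = 0$
$f{\left(J \right)} = 0$
$f{\left(-2 \right)} l{\left(23 \right)} + 77 = 0 \cdot 0 + 77 = 0 + 77 = 77$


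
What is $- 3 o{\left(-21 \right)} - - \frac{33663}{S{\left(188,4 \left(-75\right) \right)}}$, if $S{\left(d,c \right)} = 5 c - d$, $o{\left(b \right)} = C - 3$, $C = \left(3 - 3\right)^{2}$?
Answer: $- \frac{18471}{1688} \approx -10.943$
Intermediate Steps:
$C = 0$ ($C = 0^{2} = 0$)
$o{\left(b \right)} = -3$ ($o{\left(b \right)} = 0 - 3 = -3$)
$S{\left(d,c \right)} = - d + 5 c$
$- 3 o{\left(-21 \right)} - - \frac{33663}{S{\left(188,4 \left(-75\right) \right)}} = \left(-3\right) \left(-3\right) - - \frac{33663}{\left(-1\right) 188 + 5 \cdot 4 \left(-75\right)} = 9 - - \frac{33663}{-188 + 5 \left(-300\right)} = 9 - - \frac{33663}{-188 - 1500} = 9 - - \frac{33663}{-1688} = 9 - \left(-33663\right) \left(- \frac{1}{1688}\right) = 9 - \frac{33663}{1688} = - \frac{18471}{1688}$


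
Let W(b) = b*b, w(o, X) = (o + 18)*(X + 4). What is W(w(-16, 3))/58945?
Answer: 196/58945 ≈ 0.0033251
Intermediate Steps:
w(o, X) = (4 + X)*(18 + o) (w(o, X) = (18 + o)*(4 + X) = (4 + X)*(18 + o))
W(b) = b²
W(w(-16, 3))/58945 = (72 + 4*(-16) + 18*3 + 3*(-16))²/58945 = (72 - 64 + 54 - 48)²*(1/58945) = 14²*(1/58945) = 196*(1/58945) = 196/58945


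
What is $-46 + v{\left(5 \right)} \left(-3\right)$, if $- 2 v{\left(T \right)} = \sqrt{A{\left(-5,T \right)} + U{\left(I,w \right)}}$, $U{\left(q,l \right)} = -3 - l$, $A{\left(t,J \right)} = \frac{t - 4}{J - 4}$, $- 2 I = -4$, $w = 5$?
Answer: $-46 + \frac{3 i \sqrt{17}}{2} \approx -46.0 + 6.1847 i$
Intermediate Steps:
$I = 2$ ($I = \left(- \frac{1}{2}\right) \left(-4\right) = 2$)
$A{\left(t,J \right)} = \frac{-4 + t}{-4 + J}$
$v{\left(T \right)} = - \frac{\sqrt{-8 - \frac{9}{-4 + T}}}{2}$ ($v{\left(T \right)} = - \frac{\sqrt{\frac{-4 - 5}{-4 + T} - 8}}{2} = - \frac{\sqrt{\frac{1}{-4 + T} \left(-9\right) - 8}}{2} = - \frac{\sqrt{- \frac{9}{-4 + T} - 8}}{2} = - \frac{\sqrt{-8 - \frac{9}{-4 + T}}}{2}$)
$-46 + v{\left(5 \right)} \left(-3\right) = -46 + - \frac{\sqrt{- \frac{-23 + 8 \cdot 5}{-4 + 5}}}{2} \left(-3\right) = -46 + - \frac{\sqrt{- \frac{-23 + 40}{1}}}{2} \left(-3\right) = -46 + - \frac{\sqrt{\left(-1\right) 1 \cdot 17}}{2} \left(-3\right) = -46 + - \frac{\sqrt{-17}}{2} \left(-3\right) = -46 + - \frac{i \sqrt{17}}{2} \left(-3\right) = -46 + \frac{3 i \sqrt{17}}{2}$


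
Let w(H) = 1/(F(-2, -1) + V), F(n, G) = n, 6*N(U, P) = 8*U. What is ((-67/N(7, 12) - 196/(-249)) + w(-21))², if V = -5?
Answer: 2075440249/48608784 ≈ 42.697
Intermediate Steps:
N(U, P) = 4*U/3 (N(U, P) = (8*U)/6 = 4*U/3)
w(H) = -⅐ (w(H) = 1/(-2 - 5) = 1/(-7) = -⅐)
((-67/N(7, 12) - 196/(-249)) + w(-21))² = ((-67/((4/3)*7) - 196/(-249)) - ⅐)² = ((-67/28/3 - 196*(-1/249)) - ⅐)² = ((-67*3/28 + 196/249) - ⅐)² = ((-201/28 + 196/249) - ⅐)² = (-44561/6972 - ⅐)² = (-45557/6972)² = 2075440249/48608784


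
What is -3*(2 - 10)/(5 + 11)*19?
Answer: 57/2 ≈ 28.500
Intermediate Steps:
-3*(2 - 10)/(5 + 11)*19 = -(-24)/16*19 = -3*(-½)*19 = (3/2)*19 = 57/2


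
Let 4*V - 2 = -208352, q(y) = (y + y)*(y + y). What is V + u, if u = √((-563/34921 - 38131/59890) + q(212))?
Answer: -104175/2 + √786343146045444300218110/2091418690 ≈ -51664.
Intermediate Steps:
q(y) = 4*y² (q(y) = (2*y)*(2*y) = 4*y²)
V = -104175/2 (V = ½ + (¼)*(-208352) = ½ - 52088 = -104175/2 ≈ -52088.)
u = √786343146045444300218110/2091418690 (u = √((-563/34921 - 38131/59890) + 4*212²) = √((-563*1/34921 - 38131*1/59890) + 4*44944) = √((-563/34921 - 38131/59890) + 179776) = √(-1365290721/2091418690 + 179776) = √(375985521122719/2091418690) = √786343146045444300218110/2091418690 ≈ 424.00)
V + u = -104175/2 + √786343146045444300218110/2091418690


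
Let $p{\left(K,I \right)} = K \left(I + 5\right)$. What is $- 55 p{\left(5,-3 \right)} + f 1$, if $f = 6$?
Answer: $-544$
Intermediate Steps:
$p{\left(K,I \right)} = K \left(5 + I\right)$
$- 55 p{\left(5,-3 \right)} + f 1 = - 55 \cdot 5 \left(5 - 3\right) + 6 \cdot 1 = - 55 \cdot 5 \cdot 2 + 6 = \left(-55\right) 10 + 6 = -550 + 6 = -544$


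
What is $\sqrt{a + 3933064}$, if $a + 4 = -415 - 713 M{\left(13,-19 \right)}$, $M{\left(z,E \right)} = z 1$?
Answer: $4 \sqrt{245211} \approx 1980.8$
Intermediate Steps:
$M{\left(z,E \right)} = z$
$a = -9688$ ($a = -4 - 9684 = -9688$)
$\sqrt{a + 3933064} = \sqrt{-9688 + 3933064} = \sqrt{3923376} = 4 \sqrt{245211}$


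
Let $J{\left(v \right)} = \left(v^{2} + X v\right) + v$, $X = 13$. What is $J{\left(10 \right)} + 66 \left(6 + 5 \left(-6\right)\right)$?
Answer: $-1344$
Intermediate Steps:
$J{\left(v \right)} = v^{2} + 14 v$ ($J{\left(v \right)} = \left(v^{2} + 13 v\right) + v = v^{2} + 14 v$)
$J{\left(10 \right)} + 66 \left(6 + 5 \left(-6\right)\right) = 10 \left(14 + 10\right) + 66 \left(6 + 5 \left(-6\right)\right) = 10 \cdot 24 + 66 \left(6 - 30\right) = 240 + 66 \left(-24\right) = 240 - 1584 = -1344$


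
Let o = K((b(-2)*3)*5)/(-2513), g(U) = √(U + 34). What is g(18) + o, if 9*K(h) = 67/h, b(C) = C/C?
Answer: -67/339255 + 2*√13 ≈ 7.2109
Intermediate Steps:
g(U) = √(34 + U)
b(C) = 1
K(h) = 67/(9*h) (K(h) = (67/h)/9 = 67/(9*h))
o = -67/339255 (o = (67/(9*(((1*3)*5))))/(-2513) = (67/(9*((3*5))))*(-1/2513) = ((67/9)/15)*(-1/2513) = ((67/9)*(1/15))*(-1/2513) = (67/135)*(-1/2513) = -67/339255 ≈ -0.00019749)
g(18) + o = √(34 + 18) - 67/339255 = √52 - 67/339255 = 2*√13 - 67/339255 = -67/339255 + 2*√13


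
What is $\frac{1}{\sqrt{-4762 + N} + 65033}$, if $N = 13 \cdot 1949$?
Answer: $\frac{65033}{4229270514} - \frac{5 \sqrt{823}}{4229270514} \approx 1.5343 \cdot 10^{-5}$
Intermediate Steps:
$N = 25337$
$\frac{1}{\sqrt{-4762 + N} + 65033} = \frac{1}{\sqrt{-4762 + 25337} + 65033} = \frac{1}{\sqrt{20575} + 65033} = \frac{1}{5 \sqrt{823} + 65033} = \frac{1}{65033 + 5 \sqrt{823}}$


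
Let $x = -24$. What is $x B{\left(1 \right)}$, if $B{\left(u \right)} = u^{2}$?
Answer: $-24$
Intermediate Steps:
$x B{\left(1 \right)} = - 24 \cdot 1^{2} = \left(-24\right) 1 = -24$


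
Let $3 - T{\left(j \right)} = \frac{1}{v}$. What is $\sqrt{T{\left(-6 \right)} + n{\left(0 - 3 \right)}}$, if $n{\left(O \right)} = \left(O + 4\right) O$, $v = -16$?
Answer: $\frac{1}{4} \approx 0.25$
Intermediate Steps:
$T{\left(j \right)} = \frac{49}{16}$ ($T{\left(j \right)} = 3 - \frac{1}{-16} = 3 - - \frac{1}{16} = 3 + \frac{1}{16} = \frac{49}{16}$)
$n{\left(O \right)} = O \left(4 + O\right)$ ($n{\left(O \right)} = \left(4 + O\right) O = O \left(4 + O\right)$)
$\sqrt{T{\left(-6 \right)} + n{\left(0 - 3 \right)}} = \sqrt{\frac{49}{16} + \left(0 - 3\right) \left(4 + \left(0 - 3\right)\right)} = \sqrt{\frac{49}{16} - 3 \left(4 - 3\right)} = \sqrt{\frac{49}{16} - 3} = \sqrt{\frac{1}{16}} = \frac{1}{4}$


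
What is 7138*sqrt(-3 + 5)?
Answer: 7138*sqrt(2) ≈ 10095.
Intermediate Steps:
7138*sqrt(-3 + 5) = 7138*sqrt(2)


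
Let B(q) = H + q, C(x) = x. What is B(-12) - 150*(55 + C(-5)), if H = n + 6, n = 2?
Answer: -7504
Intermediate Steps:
H = 8 (H = 2 + 6 = 8)
B(q) = 8 + q
B(-12) - 150*(55 + C(-5)) = (8 - 12) - 150*(55 - 5) = -4 - 150*50 = -4 - 7500 = -7504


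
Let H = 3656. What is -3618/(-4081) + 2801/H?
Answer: 24658289/14920136 ≈ 1.6527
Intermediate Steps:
-3618/(-4081) + 2801/H = -3618/(-4081) + 2801/3656 = -3618*(-1/4081) + 2801*(1/3656) = 3618/4081 + 2801/3656 = 24658289/14920136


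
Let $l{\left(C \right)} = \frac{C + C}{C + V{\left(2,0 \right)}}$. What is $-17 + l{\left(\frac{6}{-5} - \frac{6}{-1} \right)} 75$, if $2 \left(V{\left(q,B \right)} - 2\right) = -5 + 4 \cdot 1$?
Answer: $\frac{681}{7} \approx 97.286$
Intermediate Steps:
$V{\left(q,B \right)} = \frac{3}{2}$ ($V{\left(q,B \right)} = 2 + \frac{-5 + 4 \cdot 1}{2} = 2 + \frac{-5 + 4}{2} = 2 + \frac{1}{2} \left(-1\right) = 2 - \frac{1}{2} = \frac{3}{2}$)
$l{\left(C \right)} = \frac{2 C}{\frac{3}{2} + C}$ ($l{\left(C \right)} = \frac{C + C}{C + \frac{3}{2}} = \frac{2 C}{\frac{3}{2} + C}$)
$-17 + l{\left(\frac{6}{-5} - \frac{6}{-1} \right)} 75 = -17 + \frac{4 \left(\frac{6}{-5} - \frac{6}{-1}\right)}{3 + 2 \left(\frac{6}{-5} - \frac{6}{-1}\right)} 75 = -17 + \frac{4 \left(6 \left(- \frac{1}{5}\right) - -6\right)}{3 + 2 \left(6 \left(- \frac{1}{5}\right) - -6\right)} 75 = -17 + \frac{4 \left(- \frac{6}{5} + 6\right)}{3 + 2 \left(- \frac{6}{5} + 6\right)} 75 = -17 + 4 \cdot \frac{24}{5} \frac{1}{3 + 2 \cdot \frac{24}{5}} \cdot 75 = -17 + 4 \cdot \frac{24}{5} \frac{1}{3 + \frac{48}{5}} \cdot 75 = -17 + 4 \cdot \frac{24}{5} \frac{1}{\frac{63}{5}} \cdot 75 = -17 + 4 \cdot \frac{24}{5} \cdot \frac{5}{63} \cdot 75 = -17 + \frac{32}{21} \cdot 75 = -17 + \frac{800}{7} = \frac{681}{7}$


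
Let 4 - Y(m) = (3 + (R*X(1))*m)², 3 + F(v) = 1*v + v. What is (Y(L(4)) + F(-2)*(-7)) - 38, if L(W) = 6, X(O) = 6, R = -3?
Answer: -11010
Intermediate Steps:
F(v) = -3 + 2*v (F(v) = -3 + (1*v + v) = -3 + (v + v) = -3 + 2*v)
Y(m) = 4 - (3 - 18*m)² (Y(m) = 4 - (3 + (-3*6)*m)² = 4 - (3 - 18*m)²)
(Y(L(4)) + F(-2)*(-7)) - 38 = ((4 - 9*(-1 + 6*6)²) + (-3 + 2*(-2))*(-7)) - 38 = ((4 - 9*(-1 + 36)²) + (-3 - 4)*(-7)) - 38 = ((4 - 9*35²) - 7*(-7)) - 38 = ((4 - 9*1225) + 49) - 38 = ((4 - 11025) + 49) - 38 = (-11021 + 49) - 38 = -10972 - 38 = -11010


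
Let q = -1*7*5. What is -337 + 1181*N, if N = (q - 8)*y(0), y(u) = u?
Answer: -337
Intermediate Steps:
q = -35 (q = -7*5 = -35)
N = 0 (N = (-35 - 8)*0 = -43*0 = 0)
-337 + 1181*N = -337 + 1181*0 = -337 + 0 = -337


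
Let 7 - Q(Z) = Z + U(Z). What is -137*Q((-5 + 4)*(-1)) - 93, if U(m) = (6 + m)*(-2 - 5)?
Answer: -7628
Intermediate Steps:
U(m) = -42 - 7*m (U(m) = (6 + m)*(-7) = -42 - 7*m)
Q(Z) = 49 + 6*Z (Q(Z) = 7 - (Z + (-42 - 7*Z)) = 7 - (-42 - 6*Z) = 7 + (42 + 6*Z) = 49 + 6*Z)
-137*Q((-5 + 4)*(-1)) - 93 = -137*(49 + 6*((-5 + 4)*(-1))) - 93 = -137*(49 + 6*(-1*(-1))) - 93 = -137*(49 + 6*1) - 93 = -137*(49 + 6) - 93 = -137*55 - 93 = -7535 - 93 = -7628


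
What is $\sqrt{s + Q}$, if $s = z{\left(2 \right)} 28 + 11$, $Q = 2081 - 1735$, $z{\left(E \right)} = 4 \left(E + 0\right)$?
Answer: $\sqrt{581} \approx 24.104$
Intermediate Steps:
$z{\left(E \right)} = 4 E$
$Q = 346$
$s = 235$ ($s = 4 \cdot 2 \cdot 28 + 11 = 8 \cdot 28 + 11 = 224 + 11 = 235$)
$\sqrt{s + Q} = \sqrt{235 + 346} = \sqrt{581}$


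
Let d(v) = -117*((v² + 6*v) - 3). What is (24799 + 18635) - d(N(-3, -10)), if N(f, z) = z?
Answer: 47763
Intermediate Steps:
d(v) = 351 - 702*v - 117*v² (d(v) = -117*(-3 + v² + 6*v) = 351 - 702*v - 117*v²)
(24799 + 18635) - d(N(-3, -10)) = (24799 + 18635) - (351 - 702*(-10) - 117*(-10)²) = 43434 - (351 + 7020 - 117*100) = 43434 - (351 + 7020 - 11700) = 43434 - 1*(-4329) = 43434 + 4329 = 47763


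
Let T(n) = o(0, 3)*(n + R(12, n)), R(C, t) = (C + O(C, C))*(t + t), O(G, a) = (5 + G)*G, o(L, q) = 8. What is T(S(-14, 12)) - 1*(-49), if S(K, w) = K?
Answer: -48447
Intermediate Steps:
O(G, a) = G*(5 + G)
R(C, t) = 2*t*(C + C*(5 + C)) (R(C, t) = (C + C*(5 + C))*(t + t) = (C + C*(5 + C))*(2*t) = 2*t*(C + C*(5 + C)))
T(n) = 3464*n (T(n) = 8*(n + 2*12*n*(6 + 12)) = 8*(n + 2*12*n*18) = 8*(n + 432*n) = 8*(433*n) = 3464*n)
T(S(-14, 12)) - 1*(-49) = 3464*(-14) - 1*(-49) = -48496 + 49 = -48447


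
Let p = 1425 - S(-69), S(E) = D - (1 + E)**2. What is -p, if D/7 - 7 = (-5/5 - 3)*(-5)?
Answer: -5860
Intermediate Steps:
D = 189 (D = 49 + 7*((-5/5 - 3)*(-5)) = 49 + 7*((-5*1/5 - 3)*(-5)) = 49 + 7*((-1 - 3)*(-5)) = 49 + 7*(-4*(-5)) = 49 + 7*20 = 49 + 140 = 189)
S(E) = 189 - (1 + E)**2
p = 5860 (p = 1425 - (189 - (1 - 69)**2) = 1425 - (189 - 1*(-68)**2) = 1425 - (189 - 1*4624) = 1425 - (189 - 4624) = 1425 - 1*(-4435) = 1425 + 4435 = 5860)
-p = -1*5860 = -5860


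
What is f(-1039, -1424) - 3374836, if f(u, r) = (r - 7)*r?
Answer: -1337092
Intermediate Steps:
f(u, r) = r*(-7 + r) (f(u, r) = (-7 + r)*r = r*(-7 + r))
f(-1039, -1424) - 3374836 = -1424*(-7 - 1424) - 3374836 = -1424*(-1431) - 3374836 = 2037744 - 3374836 = -1337092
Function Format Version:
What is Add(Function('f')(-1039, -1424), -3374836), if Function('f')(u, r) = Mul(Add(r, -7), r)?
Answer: -1337092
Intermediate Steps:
Function('f')(u, r) = Mul(r, Add(-7, r)) (Function('f')(u, r) = Mul(Add(-7, r), r) = Mul(r, Add(-7, r)))
Add(Function('f')(-1039, -1424), -3374836) = Add(Mul(-1424, Add(-7, -1424)), -3374836) = Add(Mul(-1424, -1431), -3374836) = Add(2037744, -3374836) = -1337092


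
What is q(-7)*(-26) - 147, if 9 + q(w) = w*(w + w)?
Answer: -2461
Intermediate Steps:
q(w) = -9 + 2*w² (q(w) = -9 + w*(w + w) = -9 + w*(2*w) = -9 + 2*w²)
q(-7)*(-26) - 147 = (-9 + 2*(-7)²)*(-26) - 147 = (-9 + 2*49)*(-26) - 147 = (-9 + 98)*(-26) - 147 = 89*(-26) - 147 = -2314 - 147 = -2461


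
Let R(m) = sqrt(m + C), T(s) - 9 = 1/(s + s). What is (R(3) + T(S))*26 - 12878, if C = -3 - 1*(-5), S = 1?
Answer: -12631 + 26*sqrt(5) ≈ -12573.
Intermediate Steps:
T(s) = 9 + 1/(2*s) (T(s) = 9 + 1/(s + s) = 9 + 1/(2*s))
C = 2 (C = -3 + 5 = 2)
R(m) = sqrt(2 + m) (R(m) = sqrt(m + 2) = sqrt(2 + m))
(R(3) + T(S))*26 - 12878 = (sqrt(2 + 3) + (9 + (1/2)/1))*26 - 12878 = (sqrt(5) + (9 + (1/2)*1))*26 - 12878 = (sqrt(5) + (9 + 1/2))*26 - 12878 = (sqrt(5) + 19/2)*26 - 12878 = (19/2 + sqrt(5))*26 - 12878 = (247 + 26*sqrt(5)) - 12878 = -12631 + 26*sqrt(5)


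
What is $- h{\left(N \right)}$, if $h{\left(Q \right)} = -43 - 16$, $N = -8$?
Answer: $59$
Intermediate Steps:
$h{\left(Q \right)} = -59$
$- h{\left(N \right)} = \left(-1\right) \left(-59\right) = 59$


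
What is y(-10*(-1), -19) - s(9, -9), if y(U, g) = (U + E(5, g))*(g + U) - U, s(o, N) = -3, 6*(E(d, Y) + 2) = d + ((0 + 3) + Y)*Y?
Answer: -1085/2 ≈ -542.50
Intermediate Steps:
E(d, Y) = -2 + d/6 + Y*(3 + Y)/6 (E(d, Y) = -2 + (d + ((0 + 3) + Y)*Y)/6 = -2 + (d + (3 + Y)*Y)/6 = -2 + (d + Y*(3 + Y))/6 = -2 + (d/6 + Y*(3 + Y)/6) = -2 + d/6 + Y*(3 + Y)/6)
y(U, g) = -U + (U + g)*(-7/6 + U + g/2 + g²/6) (y(U, g) = (U + (-2 + g/2 + (⅙)*5 + g²/6))*(g + U) - U = (U + (-2 + g/2 + ⅚ + g²/6))*(U + g) - U = (U + (-7/6 + g/2 + g²/6))*(U + g) - U = (-7/6 + U + g/2 + g²/6)*(U + g) - U = (U + g)*(-7/6 + U + g/2 + g²/6) - U = -U + (U + g)*(-7/6 + U + g/2 + g²/6))
y(-10*(-1), -19) - s(9, -9) = ((-10*(-1))² + (½)*(-19)² - (-65)*(-1)/3 - 7/6*(-19) + (⅙)*(-19)³ + (⅙)*(-10*(-1))*(-19)² + (3/2)*(-10*(-1))*(-19)) - 1*(-3) = (10² + (½)*361 - 13/6*10 + 133/6 + (⅙)*(-6859) + (⅙)*10*361 + (3/2)*10*(-19)) + 3 = (100 + 361/2 - 65/3 + 133/6 - 6859/6 + 1805/3 - 285) + 3 = -1091/2 + 3 = -1085/2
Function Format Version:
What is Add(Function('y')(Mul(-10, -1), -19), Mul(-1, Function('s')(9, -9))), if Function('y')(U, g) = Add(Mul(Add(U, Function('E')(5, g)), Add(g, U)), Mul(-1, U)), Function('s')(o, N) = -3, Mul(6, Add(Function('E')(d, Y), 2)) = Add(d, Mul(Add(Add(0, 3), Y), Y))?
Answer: Rational(-1085, 2) ≈ -542.50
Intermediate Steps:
Function('E')(d, Y) = Add(-2, Mul(Rational(1, 6), d), Mul(Rational(1, 6), Y, Add(3, Y))) (Function('E')(d, Y) = Add(-2, Mul(Rational(1, 6), Add(d, Mul(Add(Add(0, 3), Y), Y)))) = Add(-2, Mul(Rational(1, 6), Add(d, Mul(Add(3, Y), Y)))) = Add(-2, Mul(Rational(1, 6), Add(d, Mul(Y, Add(3, Y))))) = Add(-2, Add(Mul(Rational(1, 6), d), Mul(Rational(1, 6), Y, Add(3, Y)))) = Add(-2, Mul(Rational(1, 6), d), Mul(Rational(1, 6), Y, Add(3, Y))))
Function('y')(U, g) = Add(Mul(-1, U), Mul(Add(U, g), Add(Rational(-7, 6), U, Mul(Rational(1, 2), g), Mul(Rational(1, 6), Pow(g, 2))))) (Function('y')(U, g) = Add(Mul(Add(U, Add(-2, Mul(Rational(1, 2), g), Mul(Rational(1, 6), 5), Mul(Rational(1, 6), Pow(g, 2)))), Add(g, U)), Mul(-1, U)) = Add(Mul(Add(U, Add(-2, Mul(Rational(1, 2), g), Rational(5, 6), Mul(Rational(1, 6), Pow(g, 2)))), Add(U, g)), Mul(-1, U)) = Add(Mul(Add(U, Add(Rational(-7, 6), Mul(Rational(1, 2), g), Mul(Rational(1, 6), Pow(g, 2)))), Add(U, g)), Mul(-1, U)) = Add(Mul(Add(Rational(-7, 6), U, Mul(Rational(1, 2), g), Mul(Rational(1, 6), Pow(g, 2))), Add(U, g)), Mul(-1, U)) = Add(Mul(Add(U, g), Add(Rational(-7, 6), U, Mul(Rational(1, 2), g), Mul(Rational(1, 6), Pow(g, 2)))), Mul(-1, U)) = Add(Mul(-1, U), Mul(Add(U, g), Add(Rational(-7, 6), U, Mul(Rational(1, 2), g), Mul(Rational(1, 6), Pow(g, 2))))))
Add(Function('y')(Mul(-10, -1), -19), Mul(-1, Function('s')(9, -9))) = Add(Add(Pow(Mul(-10, -1), 2), Mul(Rational(1, 2), Pow(-19, 2)), Mul(Rational(-13, 6), Mul(-10, -1)), Mul(Rational(-7, 6), -19), Mul(Rational(1, 6), Pow(-19, 3)), Mul(Rational(1, 6), Mul(-10, -1), Pow(-19, 2)), Mul(Rational(3, 2), Mul(-10, -1), -19)), Mul(-1, -3)) = Add(Add(Pow(10, 2), Mul(Rational(1, 2), 361), Mul(Rational(-13, 6), 10), Rational(133, 6), Mul(Rational(1, 6), -6859), Mul(Rational(1, 6), 10, 361), Mul(Rational(3, 2), 10, -19)), 3) = Add(Add(100, Rational(361, 2), Rational(-65, 3), Rational(133, 6), Rational(-6859, 6), Rational(1805, 3), -285), 3) = Add(Rational(-1091, 2), 3) = Rational(-1085, 2)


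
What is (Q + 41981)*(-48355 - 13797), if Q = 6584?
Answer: -3018411880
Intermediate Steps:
(Q + 41981)*(-48355 - 13797) = (6584 + 41981)*(-48355 - 13797) = 48565*(-62152) = -3018411880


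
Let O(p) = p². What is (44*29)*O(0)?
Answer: 0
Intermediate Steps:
(44*29)*O(0) = (44*29)*0² = 1276*0 = 0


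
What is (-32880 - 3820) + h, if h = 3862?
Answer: -32838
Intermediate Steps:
(-32880 - 3820) + h = (-32880 - 3820) + 3862 = -36700 + 3862 = -32838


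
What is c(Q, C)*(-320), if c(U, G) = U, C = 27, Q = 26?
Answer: -8320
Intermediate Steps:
c(Q, C)*(-320) = 26*(-320) = -8320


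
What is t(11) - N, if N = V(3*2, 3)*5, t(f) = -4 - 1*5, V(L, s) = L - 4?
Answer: -19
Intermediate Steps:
V(L, s) = -4 + L
t(f) = -9 (t(f) = -4 - 5 = -9)
N = 10 (N = (-4 + 3*2)*5 = (-4 + 6)*5 = 2*5 = 10)
t(11) - N = -9 - 1*10 = -9 - 10 = -19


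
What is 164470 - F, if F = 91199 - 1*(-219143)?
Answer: -145872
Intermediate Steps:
F = 310342 (F = 91199 + 219143 = 310342)
164470 - F = 164470 - 1*310342 = 164470 - 310342 = -145872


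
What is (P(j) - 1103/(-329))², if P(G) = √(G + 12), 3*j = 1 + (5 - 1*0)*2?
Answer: 8737154/324723 + 2206*√141/987 ≈ 53.446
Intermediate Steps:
j = 11/3 (j = (1 + (5 - 1*0)*2)/3 = (1 + (5 + 0)*2)/3 = (1 + 5*2)/3 = (1 + 10)/3 = (⅓)*11 = 11/3 ≈ 3.6667)
P(G) = √(12 + G)
(P(j) - 1103/(-329))² = (√(12 + 11/3) - 1103/(-329))² = (√(47/3) - 1103*(-1/329))² = (√141/3 + 1103/329)² = (1103/329 + √141/3)²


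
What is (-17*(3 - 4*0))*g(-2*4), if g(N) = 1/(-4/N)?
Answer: -102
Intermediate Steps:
g(N) = -N/4
(-17*(3 - 4*0))*g(-2*4) = (-17*(3 - 4*0))*(-(-1)*4/2) = (-17*(3 + 0))*(-1/4*(-8)) = -17*3*2 = -51*2 = -102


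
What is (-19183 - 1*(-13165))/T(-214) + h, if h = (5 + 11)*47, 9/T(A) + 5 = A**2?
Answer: -91854490/3 ≈ -3.0618e+7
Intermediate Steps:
T(A) = 9/(-5 + A**2)
h = 752 (h = 16*47 = 752)
(-19183 - 1*(-13165))/T(-214) + h = (-19183 - 1*(-13165))/((9/(-5 + (-214)**2))) + 752 = (-19183 + 13165)/((9/(-5 + 45796))) + 752 = -6018/(9/45791) + 752 = -6018/(9*(1/45791)) + 752 = -6018/9/45791 + 752 = -6018*45791/9 + 752 = -91856746/3 + 752 = -91854490/3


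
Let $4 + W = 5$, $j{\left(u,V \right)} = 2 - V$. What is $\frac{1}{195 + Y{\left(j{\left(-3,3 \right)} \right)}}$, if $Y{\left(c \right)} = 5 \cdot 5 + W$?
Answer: $\frac{1}{221} \approx 0.0045249$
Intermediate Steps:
$W = 1$ ($W = -4 + 5 = 1$)
$Y{\left(c \right)} = 26$ ($Y{\left(c \right)} = 5 \cdot 5 + 1 = 25 + 1 = 26$)
$\frac{1}{195 + Y{\left(j{\left(-3,3 \right)} \right)}} = \frac{1}{195 + 26} = \frac{1}{221}$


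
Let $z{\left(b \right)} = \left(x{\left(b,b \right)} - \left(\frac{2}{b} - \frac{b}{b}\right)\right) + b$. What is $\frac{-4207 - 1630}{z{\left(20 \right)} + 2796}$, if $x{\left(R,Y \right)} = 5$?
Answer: $- \frac{58370}{28219} \approx -2.0685$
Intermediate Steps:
$z{\left(b \right)} = 6 + b - \frac{2}{b}$ ($z{\left(b \right)} = \left(5 - \left(\frac{2}{b} - \frac{b}{b}\right)\right) + b = \left(5 + \left(1 - \frac{2}{b}\right)\right) + b = \left(6 - \frac{2}{b}\right) + b = 6 + b - \frac{2}{b}$)
$\frac{-4207 - 1630}{z{\left(20 \right)} + 2796} = \frac{-4207 - 1630}{\left(6 + 20 - \frac{2}{20}\right) + 2796} = - \frac{5837}{\left(6 + 20 - \frac{1}{10}\right) + 2796} = - \frac{5837}{\frac{259}{10} + 2796} = - \frac{5837}{\frac{28219}{10}} = \left(-5837\right) \frac{10}{28219} = - \frac{58370}{28219}$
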